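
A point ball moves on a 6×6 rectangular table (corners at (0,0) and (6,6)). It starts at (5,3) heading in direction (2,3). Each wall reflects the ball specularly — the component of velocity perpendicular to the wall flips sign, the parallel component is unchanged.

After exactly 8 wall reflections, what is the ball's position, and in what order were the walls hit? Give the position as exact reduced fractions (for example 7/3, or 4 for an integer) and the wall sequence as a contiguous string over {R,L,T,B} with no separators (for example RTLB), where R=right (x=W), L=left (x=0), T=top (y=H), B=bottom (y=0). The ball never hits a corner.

Final position: (1,6)
Wall sequence: RTBLTRBT

1. t=1/2 → R at (6,9/2); v=(-2,3)
2. t=1/2 → T at (5,6); v=(-2,-3)
3. t=2 → B at (1,0); v=(-2,3)
4. t=1/2 → L at (0,3/2); v=(2,3)
5. t=3/2 → T at (3,6); v=(2,-3)
6. t=3/2 → R at (6,3/2); v=(-2,-3)
7. t=1/2 → B at (5,0); v=(-2,3)
8. t=2 → T at (1,6); v=(-2,-3)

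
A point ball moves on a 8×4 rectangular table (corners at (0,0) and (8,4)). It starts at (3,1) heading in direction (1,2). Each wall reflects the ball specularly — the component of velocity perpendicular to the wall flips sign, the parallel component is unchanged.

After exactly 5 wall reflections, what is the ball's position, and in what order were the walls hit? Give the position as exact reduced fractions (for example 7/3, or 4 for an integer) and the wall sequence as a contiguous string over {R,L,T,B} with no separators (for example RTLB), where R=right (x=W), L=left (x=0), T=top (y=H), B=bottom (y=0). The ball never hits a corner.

Final position: (11/2,0)
Wall sequence: TBRTB

1. t=3/2 → T at (9/2,4); v=(1,-2)
2. t=2 → B at (13/2,0); v=(1,2)
3. t=3/2 → R at (8,3); v=(-1,2)
4. t=1/2 → T at (15/2,4); v=(-1,-2)
5. t=2 → B at (11/2,0); v=(-1,2)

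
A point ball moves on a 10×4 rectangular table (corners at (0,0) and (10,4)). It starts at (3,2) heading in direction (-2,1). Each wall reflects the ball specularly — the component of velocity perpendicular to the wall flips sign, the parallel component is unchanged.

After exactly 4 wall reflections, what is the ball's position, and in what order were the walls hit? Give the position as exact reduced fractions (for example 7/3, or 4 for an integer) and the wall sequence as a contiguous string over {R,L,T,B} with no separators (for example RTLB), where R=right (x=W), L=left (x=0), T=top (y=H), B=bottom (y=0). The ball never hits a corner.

Final position: (10,1/2)
Wall sequence: LTBR

1. t=3/2 → L at (0,7/2); v=(2,1)
2. t=1/2 → T at (1,4); v=(2,-1)
3. t=4 → B at (9,0); v=(2,1)
4. t=1/2 → R at (10,1/2); v=(-2,1)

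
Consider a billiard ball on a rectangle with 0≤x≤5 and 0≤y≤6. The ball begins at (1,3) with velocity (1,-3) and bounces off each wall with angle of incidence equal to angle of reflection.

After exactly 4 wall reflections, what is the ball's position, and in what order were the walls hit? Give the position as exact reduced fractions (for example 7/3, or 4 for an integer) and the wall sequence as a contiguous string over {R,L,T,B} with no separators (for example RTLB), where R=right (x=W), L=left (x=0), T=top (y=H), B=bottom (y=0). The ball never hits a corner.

1. t=1 → B at (2,0); v=(1,3)
2. t=2 → T at (4,6); v=(1,-3)
3. t=1 → R at (5,3); v=(-1,-3)
4. t=1 → B at (4,0); v=(-1,3)

Final position: (4,0)
Wall sequence: BTRB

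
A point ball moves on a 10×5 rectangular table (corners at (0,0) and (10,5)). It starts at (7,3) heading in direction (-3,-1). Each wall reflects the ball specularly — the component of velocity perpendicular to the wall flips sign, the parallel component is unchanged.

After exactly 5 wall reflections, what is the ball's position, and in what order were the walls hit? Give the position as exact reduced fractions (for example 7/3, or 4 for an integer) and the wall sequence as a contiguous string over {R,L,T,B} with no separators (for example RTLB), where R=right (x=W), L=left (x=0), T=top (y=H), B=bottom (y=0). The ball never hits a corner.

Final position: (0,4)
Wall sequence: LBRTL

1. t=7/3 → L at (0,2/3); v=(3,-1)
2. t=2/3 → B at (2,0); v=(3,1)
3. t=8/3 → R at (10,8/3); v=(-3,1)
4. t=7/3 → T at (3,5); v=(-3,-1)
5. t=1 → L at (0,4); v=(3,-1)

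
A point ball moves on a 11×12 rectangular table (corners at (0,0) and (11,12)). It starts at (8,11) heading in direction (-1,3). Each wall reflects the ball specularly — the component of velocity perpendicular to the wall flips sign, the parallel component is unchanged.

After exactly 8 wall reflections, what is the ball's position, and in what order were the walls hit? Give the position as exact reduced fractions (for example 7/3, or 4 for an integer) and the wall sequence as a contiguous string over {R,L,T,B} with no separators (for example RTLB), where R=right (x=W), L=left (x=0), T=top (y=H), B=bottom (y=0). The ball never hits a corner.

1. t=1/3 → T at (23/3,12); v=(-1,-3)
2. t=4 → B at (11/3,0); v=(-1,3)
3. t=11/3 → L at (0,11); v=(1,3)
4. t=1/3 → T at (1/3,12); v=(1,-3)
5. t=4 → B at (13/3,0); v=(1,3)
6. t=4 → T at (25/3,12); v=(1,-3)
7. t=8/3 → R at (11,4); v=(-1,-3)
8. t=4/3 → B at (29/3,0); v=(-1,3)

Final position: (29/3,0)
Wall sequence: TBLTBTRB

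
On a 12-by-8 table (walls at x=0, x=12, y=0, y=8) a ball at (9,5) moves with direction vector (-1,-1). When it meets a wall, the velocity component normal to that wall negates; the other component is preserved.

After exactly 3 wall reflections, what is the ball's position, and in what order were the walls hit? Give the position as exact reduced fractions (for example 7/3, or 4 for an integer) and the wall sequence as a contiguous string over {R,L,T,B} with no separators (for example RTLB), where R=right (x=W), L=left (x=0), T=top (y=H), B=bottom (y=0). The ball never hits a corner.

Final position: (4,8)
Wall sequence: BLT

1. t=5 → B at (4,0); v=(-1,1)
2. t=4 → L at (0,4); v=(1,1)
3. t=4 → T at (4,8); v=(1,-1)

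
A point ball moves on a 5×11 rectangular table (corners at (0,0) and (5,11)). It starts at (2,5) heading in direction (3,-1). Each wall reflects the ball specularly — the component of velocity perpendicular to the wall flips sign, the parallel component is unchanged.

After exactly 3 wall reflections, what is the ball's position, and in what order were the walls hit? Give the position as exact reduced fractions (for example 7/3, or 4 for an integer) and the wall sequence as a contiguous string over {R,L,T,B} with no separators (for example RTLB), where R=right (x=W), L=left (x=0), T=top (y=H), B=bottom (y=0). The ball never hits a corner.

Final position: (5,2/3)
Wall sequence: RLR

1. t=1 → R at (5,4); v=(-3,-1)
2. t=5/3 → L at (0,7/3); v=(3,-1)
3. t=5/3 → R at (5,2/3); v=(-3,-1)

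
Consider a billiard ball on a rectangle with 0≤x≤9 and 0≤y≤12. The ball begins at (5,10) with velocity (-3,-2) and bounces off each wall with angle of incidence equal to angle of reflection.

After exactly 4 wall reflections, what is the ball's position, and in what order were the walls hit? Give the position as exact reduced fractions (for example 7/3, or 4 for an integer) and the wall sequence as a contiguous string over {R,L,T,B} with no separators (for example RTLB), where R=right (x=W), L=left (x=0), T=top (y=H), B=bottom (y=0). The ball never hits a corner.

Final position: (0,16/3)
Wall sequence: LRBL

1. t=5/3 → L at (0,20/3); v=(3,-2)
2. t=3 → R at (9,2/3); v=(-3,-2)
3. t=1/3 → B at (8,0); v=(-3,2)
4. t=8/3 → L at (0,16/3); v=(3,2)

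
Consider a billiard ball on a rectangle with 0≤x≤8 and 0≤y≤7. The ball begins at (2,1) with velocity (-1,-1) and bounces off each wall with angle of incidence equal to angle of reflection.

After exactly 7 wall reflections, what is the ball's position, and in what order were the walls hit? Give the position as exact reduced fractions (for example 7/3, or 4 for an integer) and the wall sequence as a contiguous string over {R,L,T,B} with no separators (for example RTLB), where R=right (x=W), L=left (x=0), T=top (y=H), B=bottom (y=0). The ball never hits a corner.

1. t=1 → B at (1,0); v=(-1,1)
2. t=1 → L at (0,1); v=(1,1)
3. t=6 → T at (6,7); v=(1,-1)
4. t=2 → R at (8,5); v=(-1,-1)
5. t=5 → B at (3,0); v=(-1,1)
6. t=3 → L at (0,3); v=(1,1)
7. t=4 → T at (4,7); v=(1,-1)

Final position: (4,7)
Wall sequence: BLTRBLT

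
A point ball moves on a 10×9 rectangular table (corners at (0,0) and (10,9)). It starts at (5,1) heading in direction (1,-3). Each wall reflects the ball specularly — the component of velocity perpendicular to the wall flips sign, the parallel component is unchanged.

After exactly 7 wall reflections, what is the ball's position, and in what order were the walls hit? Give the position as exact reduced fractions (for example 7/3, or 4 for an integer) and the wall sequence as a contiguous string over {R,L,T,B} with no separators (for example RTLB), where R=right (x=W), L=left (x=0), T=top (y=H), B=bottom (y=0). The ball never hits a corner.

Final position: (0,8)
Wall sequence: BTRBTBL

1. t=1/3 → B at (16/3,0); v=(1,3)
2. t=3 → T at (25/3,9); v=(1,-3)
3. t=5/3 → R at (10,4); v=(-1,-3)
4. t=4/3 → B at (26/3,0); v=(-1,3)
5. t=3 → T at (17/3,9); v=(-1,-3)
6. t=3 → B at (8/3,0); v=(-1,3)
7. t=8/3 → L at (0,8); v=(1,3)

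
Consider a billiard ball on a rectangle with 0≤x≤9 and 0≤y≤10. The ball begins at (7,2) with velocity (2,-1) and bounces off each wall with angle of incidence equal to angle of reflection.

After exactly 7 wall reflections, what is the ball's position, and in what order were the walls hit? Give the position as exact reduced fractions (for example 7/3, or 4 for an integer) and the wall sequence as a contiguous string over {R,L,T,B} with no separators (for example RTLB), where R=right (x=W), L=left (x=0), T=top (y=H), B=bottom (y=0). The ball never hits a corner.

Final position: (9,3)
Wall sequence: RBLRTLR

1. t=1 → R at (9,1); v=(-2,-1)
2. t=1 → B at (7,0); v=(-2,1)
3. t=7/2 → L at (0,7/2); v=(2,1)
4. t=9/2 → R at (9,8); v=(-2,1)
5. t=2 → T at (5,10); v=(-2,-1)
6. t=5/2 → L at (0,15/2); v=(2,-1)
7. t=9/2 → R at (9,3); v=(-2,-1)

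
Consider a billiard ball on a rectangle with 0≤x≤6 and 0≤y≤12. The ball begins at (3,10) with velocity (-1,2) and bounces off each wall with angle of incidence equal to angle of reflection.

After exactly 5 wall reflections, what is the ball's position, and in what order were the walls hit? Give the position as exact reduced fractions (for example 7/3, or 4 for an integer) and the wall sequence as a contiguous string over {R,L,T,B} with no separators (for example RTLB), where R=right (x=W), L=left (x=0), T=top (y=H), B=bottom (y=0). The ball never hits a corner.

Final position: (2,12)
Wall sequence: TLBRT

1. t=1 → T at (2,12); v=(-1,-2)
2. t=2 → L at (0,8); v=(1,-2)
3. t=4 → B at (4,0); v=(1,2)
4. t=2 → R at (6,4); v=(-1,2)
5. t=4 → T at (2,12); v=(-1,-2)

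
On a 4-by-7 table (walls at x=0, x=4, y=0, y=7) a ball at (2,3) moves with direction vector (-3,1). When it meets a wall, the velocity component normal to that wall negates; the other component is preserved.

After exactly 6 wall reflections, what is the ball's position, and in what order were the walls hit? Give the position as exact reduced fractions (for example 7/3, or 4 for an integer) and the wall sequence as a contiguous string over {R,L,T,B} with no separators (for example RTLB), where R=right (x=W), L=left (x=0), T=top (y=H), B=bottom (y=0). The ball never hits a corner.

Final position: (0,5)
Wall sequence: LRLTRL

1. t=2/3 → L at (0,11/3); v=(3,1)
2. t=4/3 → R at (4,5); v=(-3,1)
3. t=4/3 → L at (0,19/3); v=(3,1)
4. t=2/3 → T at (2,7); v=(3,-1)
5. t=2/3 → R at (4,19/3); v=(-3,-1)
6. t=4/3 → L at (0,5); v=(3,-1)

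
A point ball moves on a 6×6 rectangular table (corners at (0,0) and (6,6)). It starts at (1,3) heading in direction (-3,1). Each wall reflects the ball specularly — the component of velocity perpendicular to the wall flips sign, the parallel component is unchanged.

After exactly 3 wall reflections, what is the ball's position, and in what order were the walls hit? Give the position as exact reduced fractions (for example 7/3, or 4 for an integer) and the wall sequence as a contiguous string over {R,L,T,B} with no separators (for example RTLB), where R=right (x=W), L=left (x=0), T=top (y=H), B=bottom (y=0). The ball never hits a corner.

1. t=1/3 → L at (0,10/3); v=(3,1)
2. t=2 → R at (6,16/3); v=(-3,1)
3. t=2/3 → T at (4,6); v=(-3,-1)

Final position: (4,6)
Wall sequence: LRT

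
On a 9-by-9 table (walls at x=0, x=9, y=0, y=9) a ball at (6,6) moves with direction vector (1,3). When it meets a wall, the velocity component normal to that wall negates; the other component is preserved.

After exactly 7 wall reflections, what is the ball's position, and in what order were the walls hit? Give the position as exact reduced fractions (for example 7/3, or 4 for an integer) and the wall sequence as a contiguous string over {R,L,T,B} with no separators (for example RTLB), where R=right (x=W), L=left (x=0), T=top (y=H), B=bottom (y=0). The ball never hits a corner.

Final position: (1,9)
Wall sequence: TRBTBLT

1. t=1 → T at (7,9); v=(1,-3)
2. t=2 → R at (9,3); v=(-1,-3)
3. t=1 → B at (8,0); v=(-1,3)
4. t=3 → T at (5,9); v=(-1,-3)
5. t=3 → B at (2,0); v=(-1,3)
6. t=2 → L at (0,6); v=(1,3)
7. t=1 → T at (1,9); v=(1,-3)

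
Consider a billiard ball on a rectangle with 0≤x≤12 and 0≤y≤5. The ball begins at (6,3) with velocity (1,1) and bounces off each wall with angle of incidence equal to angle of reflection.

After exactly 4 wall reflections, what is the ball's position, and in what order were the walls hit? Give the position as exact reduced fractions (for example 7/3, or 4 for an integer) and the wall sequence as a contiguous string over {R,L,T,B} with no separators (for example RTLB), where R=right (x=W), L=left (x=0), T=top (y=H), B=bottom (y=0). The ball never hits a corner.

1. t=2 → T at (8,5); v=(1,-1)
2. t=4 → R at (12,1); v=(-1,-1)
3. t=1 → B at (11,0); v=(-1,1)
4. t=5 → T at (6,5); v=(-1,-1)

Final position: (6,5)
Wall sequence: TRBT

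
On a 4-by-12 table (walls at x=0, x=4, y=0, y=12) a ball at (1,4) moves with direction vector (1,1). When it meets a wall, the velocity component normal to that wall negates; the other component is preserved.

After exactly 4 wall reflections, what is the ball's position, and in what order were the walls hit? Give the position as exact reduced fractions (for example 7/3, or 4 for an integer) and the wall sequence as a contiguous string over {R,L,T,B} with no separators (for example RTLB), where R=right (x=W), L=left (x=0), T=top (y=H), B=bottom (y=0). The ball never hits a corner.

Final position: (4,9)
Wall sequence: RLTR

1. t=3 → R at (4,7); v=(-1,1)
2. t=4 → L at (0,11); v=(1,1)
3. t=1 → T at (1,12); v=(1,-1)
4. t=3 → R at (4,9); v=(-1,-1)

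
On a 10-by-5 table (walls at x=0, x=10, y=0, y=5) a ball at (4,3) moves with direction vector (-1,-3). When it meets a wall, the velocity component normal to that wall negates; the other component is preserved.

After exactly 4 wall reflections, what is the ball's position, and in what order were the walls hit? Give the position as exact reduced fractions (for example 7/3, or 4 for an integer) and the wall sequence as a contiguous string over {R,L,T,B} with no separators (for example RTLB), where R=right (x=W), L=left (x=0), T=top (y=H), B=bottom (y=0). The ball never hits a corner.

Final position: (1/3,0)
Wall sequence: BTLB

1. t=1 → B at (3,0); v=(-1,3)
2. t=5/3 → T at (4/3,5); v=(-1,-3)
3. t=4/3 → L at (0,1); v=(1,-3)
4. t=1/3 → B at (1/3,0); v=(1,3)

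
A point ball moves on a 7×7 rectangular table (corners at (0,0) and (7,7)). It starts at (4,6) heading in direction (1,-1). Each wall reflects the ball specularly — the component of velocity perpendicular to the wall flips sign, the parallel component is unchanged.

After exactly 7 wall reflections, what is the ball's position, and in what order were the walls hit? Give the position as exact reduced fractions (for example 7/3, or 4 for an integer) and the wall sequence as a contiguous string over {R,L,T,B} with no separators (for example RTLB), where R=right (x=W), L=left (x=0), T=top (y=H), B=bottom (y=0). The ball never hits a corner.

1. t=3 → R at (7,3); v=(-1,-1)
2. t=3 → B at (4,0); v=(-1,1)
3. t=4 → L at (0,4); v=(1,1)
4. t=3 → T at (3,7); v=(1,-1)
5. t=4 → R at (7,3); v=(-1,-1)
6. t=3 → B at (4,0); v=(-1,1)
7. t=4 → L at (0,4); v=(1,1)

Final position: (0,4)
Wall sequence: RBLTRBL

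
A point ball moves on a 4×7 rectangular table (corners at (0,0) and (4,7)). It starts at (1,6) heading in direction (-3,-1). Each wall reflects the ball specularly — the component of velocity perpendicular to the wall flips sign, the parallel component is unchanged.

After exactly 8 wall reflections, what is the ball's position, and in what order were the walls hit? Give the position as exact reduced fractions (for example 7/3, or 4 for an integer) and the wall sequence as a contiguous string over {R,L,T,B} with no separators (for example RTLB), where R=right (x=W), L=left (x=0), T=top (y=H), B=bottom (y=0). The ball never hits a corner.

Final position: (0,7/3)
Wall sequence: LRLRLBRL

1. t=1/3 → L at (0,17/3); v=(3,-1)
2. t=4/3 → R at (4,13/3); v=(-3,-1)
3. t=4/3 → L at (0,3); v=(3,-1)
4. t=4/3 → R at (4,5/3); v=(-3,-1)
5. t=4/3 → L at (0,1/3); v=(3,-1)
6. t=1/3 → B at (1,0); v=(3,1)
7. t=1 → R at (4,1); v=(-3,1)
8. t=4/3 → L at (0,7/3); v=(3,1)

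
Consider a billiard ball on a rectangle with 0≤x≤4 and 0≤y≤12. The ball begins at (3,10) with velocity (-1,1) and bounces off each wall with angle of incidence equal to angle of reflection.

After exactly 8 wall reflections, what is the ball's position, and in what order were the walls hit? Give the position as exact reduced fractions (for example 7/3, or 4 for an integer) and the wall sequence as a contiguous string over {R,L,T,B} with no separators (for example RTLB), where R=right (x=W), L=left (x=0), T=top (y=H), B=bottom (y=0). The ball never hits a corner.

1. t=2 → T at (1,12); v=(-1,-1)
2. t=1 → L at (0,11); v=(1,-1)
3. t=4 → R at (4,7); v=(-1,-1)
4. t=4 → L at (0,3); v=(1,-1)
5. t=3 → B at (3,0); v=(1,1)
6. t=1 → R at (4,1); v=(-1,1)
7. t=4 → L at (0,5); v=(1,1)
8. t=4 → R at (4,9); v=(-1,1)

Final position: (4,9)
Wall sequence: TLRLBRLR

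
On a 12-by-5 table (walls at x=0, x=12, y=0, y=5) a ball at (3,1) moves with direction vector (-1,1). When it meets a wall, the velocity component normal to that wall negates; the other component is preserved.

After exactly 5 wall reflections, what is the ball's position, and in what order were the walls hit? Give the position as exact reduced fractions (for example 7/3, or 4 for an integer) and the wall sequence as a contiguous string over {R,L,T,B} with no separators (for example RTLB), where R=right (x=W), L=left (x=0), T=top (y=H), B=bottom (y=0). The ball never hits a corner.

1. t=3 → L at (0,4); v=(1,1)
2. t=1 → T at (1,5); v=(1,-1)
3. t=5 → B at (6,0); v=(1,1)
4. t=5 → T at (11,5); v=(1,-1)
5. t=1 → R at (12,4); v=(-1,-1)

Final position: (12,4)
Wall sequence: LTBTR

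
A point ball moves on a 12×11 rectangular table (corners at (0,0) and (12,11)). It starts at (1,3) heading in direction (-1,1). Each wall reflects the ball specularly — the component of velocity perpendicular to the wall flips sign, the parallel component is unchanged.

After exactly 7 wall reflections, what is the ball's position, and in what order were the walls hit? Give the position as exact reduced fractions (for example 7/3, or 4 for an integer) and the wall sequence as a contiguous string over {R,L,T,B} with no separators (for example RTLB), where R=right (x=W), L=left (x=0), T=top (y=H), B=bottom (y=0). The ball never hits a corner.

Final position: (12,4)
Wall sequence: LTRBLTR

1. t=1 → L at (0,4); v=(1,1)
2. t=7 → T at (7,11); v=(1,-1)
3. t=5 → R at (12,6); v=(-1,-1)
4. t=6 → B at (6,0); v=(-1,1)
5. t=6 → L at (0,6); v=(1,1)
6. t=5 → T at (5,11); v=(1,-1)
7. t=7 → R at (12,4); v=(-1,-1)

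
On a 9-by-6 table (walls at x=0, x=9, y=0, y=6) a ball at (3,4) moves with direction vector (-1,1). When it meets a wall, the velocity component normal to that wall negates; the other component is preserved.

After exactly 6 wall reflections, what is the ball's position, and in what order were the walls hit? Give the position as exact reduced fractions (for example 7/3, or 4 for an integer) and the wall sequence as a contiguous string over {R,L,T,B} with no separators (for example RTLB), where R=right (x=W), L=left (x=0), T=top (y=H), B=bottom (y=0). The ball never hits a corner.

1. t=2 → T at (1,6); v=(-1,-1)
2. t=1 → L at (0,5); v=(1,-1)
3. t=5 → B at (5,0); v=(1,1)
4. t=4 → R at (9,4); v=(-1,1)
5. t=2 → T at (7,6); v=(-1,-1)
6. t=6 → B at (1,0); v=(-1,1)

Final position: (1,0)
Wall sequence: TLBRTB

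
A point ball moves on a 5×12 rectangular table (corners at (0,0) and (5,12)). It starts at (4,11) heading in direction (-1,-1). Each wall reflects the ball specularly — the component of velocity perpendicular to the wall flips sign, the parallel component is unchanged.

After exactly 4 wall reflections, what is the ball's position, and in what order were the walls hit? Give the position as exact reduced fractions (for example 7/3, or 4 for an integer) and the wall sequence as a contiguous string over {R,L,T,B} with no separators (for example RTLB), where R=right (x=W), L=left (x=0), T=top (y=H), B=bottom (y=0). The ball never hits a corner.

Final position: (0,3)
Wall sequence: LRBL

1. t=4 → L at (0,7); v=(1,-1)
2. t=5 → R at (5,2); v=(-1,-1)
3. t=2 → B at (3,0); v=(-1,1)
4. t=3 → L at (0,3); v=(1,1)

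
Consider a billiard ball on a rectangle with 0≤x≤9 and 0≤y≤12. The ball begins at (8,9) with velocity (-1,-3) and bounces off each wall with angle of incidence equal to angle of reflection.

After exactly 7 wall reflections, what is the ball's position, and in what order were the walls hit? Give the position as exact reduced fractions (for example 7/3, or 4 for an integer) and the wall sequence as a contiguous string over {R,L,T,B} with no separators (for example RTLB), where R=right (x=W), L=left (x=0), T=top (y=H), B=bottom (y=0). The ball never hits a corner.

Final position: (7,0)
Wall sequence: BTLBTRB

1. t=3 → B at (5,0); v=(-1,3)
2. t=4 → T at (1,12); v=(-1,-3)
3. t=1 → L at (0,9); v=(1,-3)
4. t=3 → B at (3,0); v=(1,3)
5. t=4 → T at (7,12); v=(1,-3)
6. t=2 → R at (9,6); v=(-1,-3)
7. t=2 → B at (7,0); v=(-1,3)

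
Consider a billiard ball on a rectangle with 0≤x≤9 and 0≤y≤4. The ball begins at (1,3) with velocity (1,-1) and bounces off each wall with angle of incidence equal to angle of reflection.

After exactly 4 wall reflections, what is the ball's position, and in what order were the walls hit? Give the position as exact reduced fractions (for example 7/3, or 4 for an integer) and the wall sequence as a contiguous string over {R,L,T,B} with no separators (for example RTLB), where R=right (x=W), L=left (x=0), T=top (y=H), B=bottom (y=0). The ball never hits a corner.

Final position: (6,0)
Wall sequence: BTRB

1. t=3 → B at (4,0); v=(1,1)
2. t=4 → T at (8,4); v=(1,-1)
3. t=1 → R at (9,3); v=(-1,-1)
4. t=3 → B at (6,0); v=(-1,1)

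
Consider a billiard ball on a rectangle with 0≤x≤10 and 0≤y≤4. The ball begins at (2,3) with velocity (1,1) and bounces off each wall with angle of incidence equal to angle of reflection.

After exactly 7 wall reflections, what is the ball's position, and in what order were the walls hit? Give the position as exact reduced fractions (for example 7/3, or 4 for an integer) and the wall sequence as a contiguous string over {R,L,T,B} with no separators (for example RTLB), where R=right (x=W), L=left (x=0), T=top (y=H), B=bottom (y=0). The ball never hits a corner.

1. t=1 → T at (3,4); v=(1,-1)
2. t=4 → B at (7,0); v=(1,1)
3. t=3 → R at (10,3); v=(-1,1)
4. t=1 → T at (9,4); v=(-1,-1)
5. t=4 → B at (5,0); v=(-1,1)
6. t=4 → T at (1,4); v=(-1,-1)
7. t=1 → L at (0,3); v=(1,-1)

Final position: (0,3)
Wall sequence: TBRTBTL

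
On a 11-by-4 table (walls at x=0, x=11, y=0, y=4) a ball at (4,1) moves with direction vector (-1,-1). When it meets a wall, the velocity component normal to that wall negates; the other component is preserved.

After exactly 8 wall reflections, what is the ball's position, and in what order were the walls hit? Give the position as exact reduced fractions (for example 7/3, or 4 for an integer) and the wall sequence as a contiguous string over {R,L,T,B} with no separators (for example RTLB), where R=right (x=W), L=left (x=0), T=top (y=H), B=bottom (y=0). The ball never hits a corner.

1. t=1 → B at (3,0); v=(-1,1)
2. t=3 → L at (0,3); v=(1,1)
3. t=1 → T at (1,4); v=(1,-1)
4. t=4 → B at (5,0); v=(1,1)
5. t=4 → T at (9,4); v=(1,-1)
6. t=2 → R at (11,2); v=(-1,-1)
7. t=2 → B at (9,0); v=(-1,1)
8. t=4 → T at (5,4); v=(-1,-1)

Final position: (5,4)
Wall sequence: BLTBTRBT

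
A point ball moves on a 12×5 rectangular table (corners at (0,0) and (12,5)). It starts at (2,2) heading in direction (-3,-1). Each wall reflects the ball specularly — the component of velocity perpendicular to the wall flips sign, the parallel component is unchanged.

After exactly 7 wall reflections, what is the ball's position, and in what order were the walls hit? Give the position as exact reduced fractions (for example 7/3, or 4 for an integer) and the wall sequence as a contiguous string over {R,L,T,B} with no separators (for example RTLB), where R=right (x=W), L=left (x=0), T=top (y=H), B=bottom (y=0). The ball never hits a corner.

Final position: (12,2/3)
Wall sequence: LBRTLBR

1. t=2/3 → L at (0,4/3); v=(3,-1)
2. t=4/3 → B at (4,0); v=(3,1)
3. t=8/3 → R at (12,8/3); v=(-3,1)
4. t=7/3 → T at (5,5); v=(-3,-1)
5. t=5/3 → L at (0,10/3); v=(3,-1)
6. t=10/3 → B at (10,0); v=(3,1)
7. t=2/3 → R at (12,2/3); v=(-3,1)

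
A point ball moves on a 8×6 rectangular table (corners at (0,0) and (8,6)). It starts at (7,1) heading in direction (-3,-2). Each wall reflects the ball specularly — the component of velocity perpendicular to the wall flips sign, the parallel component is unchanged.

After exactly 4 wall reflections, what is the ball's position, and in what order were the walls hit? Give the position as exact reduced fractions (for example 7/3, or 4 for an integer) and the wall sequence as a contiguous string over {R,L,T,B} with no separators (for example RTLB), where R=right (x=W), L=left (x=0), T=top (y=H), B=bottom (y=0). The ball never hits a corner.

1. t=1/2 → B at (11/2,0); v=(-3,2)
2. t=11/6 → L at (0,11/3); v=(3,2)
3. t=7/6 → T at (7/2,6); v=(3,-2)
4. t=3/2 → R at (8,3); v=(-3,-2)

Final position: (8,3)
Wall sequence: BLTR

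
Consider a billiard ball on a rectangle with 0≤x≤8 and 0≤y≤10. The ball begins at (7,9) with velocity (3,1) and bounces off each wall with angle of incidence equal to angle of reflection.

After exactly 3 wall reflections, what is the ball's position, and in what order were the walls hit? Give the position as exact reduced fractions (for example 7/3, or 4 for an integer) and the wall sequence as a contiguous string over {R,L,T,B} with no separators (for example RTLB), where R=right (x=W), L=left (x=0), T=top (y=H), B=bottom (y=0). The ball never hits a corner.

Final position: (0,8)
Wall sequence: RTL

1. t=1/3 → R at (8,28/3); v=(-3,1)
2. t=2/3 → T at (6,10); v=(-3,-1)
3. t=2 → L at (0,8); v=(3,-1)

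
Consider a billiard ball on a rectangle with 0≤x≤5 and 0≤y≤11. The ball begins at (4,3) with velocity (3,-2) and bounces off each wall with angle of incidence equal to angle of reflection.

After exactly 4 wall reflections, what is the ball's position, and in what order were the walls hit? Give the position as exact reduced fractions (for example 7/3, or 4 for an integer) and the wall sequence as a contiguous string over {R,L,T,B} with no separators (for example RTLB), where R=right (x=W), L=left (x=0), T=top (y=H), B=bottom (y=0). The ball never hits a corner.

1. t=1/3 → R at (5,7/3); v=(-3,-2)
2. t=7/6 → B at (3/2,0); v=(-3,2)
3. t=1/2 → L at (0,1); v=(3,2)
4. t=5/3 → R at (5,13/3); v=(-3,2)

Final position: (5,13/3)
Wall sequence: RBLR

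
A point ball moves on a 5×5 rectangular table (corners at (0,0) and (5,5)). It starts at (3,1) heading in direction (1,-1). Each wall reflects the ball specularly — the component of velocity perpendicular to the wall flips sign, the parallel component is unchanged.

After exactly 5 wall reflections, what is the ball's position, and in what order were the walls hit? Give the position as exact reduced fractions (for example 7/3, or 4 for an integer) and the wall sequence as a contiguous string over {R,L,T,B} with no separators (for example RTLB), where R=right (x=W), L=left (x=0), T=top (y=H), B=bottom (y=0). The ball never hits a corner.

1. t=1 → B at (4,0); v=(1,1)
2. t=1 → R at (5,1); v=(-1,1)
3. t=4 → T at (1,5); v=(-1,-1)
4. t=1 → L at (0,4); v=(1,-1)
5. t=4 → B at (4,0); v=(1,1)

Final position: (4,0)
Wall sequence: BRTLB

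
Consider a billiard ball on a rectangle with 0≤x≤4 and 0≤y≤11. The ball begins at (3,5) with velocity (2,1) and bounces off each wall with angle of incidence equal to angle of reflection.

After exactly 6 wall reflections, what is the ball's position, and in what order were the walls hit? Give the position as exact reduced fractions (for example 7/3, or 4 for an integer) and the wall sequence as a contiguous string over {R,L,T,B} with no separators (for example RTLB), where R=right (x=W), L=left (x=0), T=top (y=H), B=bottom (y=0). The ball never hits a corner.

1. t=1/2 → R at (4,11/2); v=(-2,1)
2. t=2 → L at (0,15/2); v=(2,1)
3. t=2 → R at (4,19/2); v=(-2,1)
4. t=3/2 → T at (1,11); v=(-2,-1)
5. t=1/2 → L at (0,21/2); v=(2,-1)
6. t=2 → R at (4,17/2); v=(-2,-1)

Final position: (4,17/2)
Wall sequence: RLRTLR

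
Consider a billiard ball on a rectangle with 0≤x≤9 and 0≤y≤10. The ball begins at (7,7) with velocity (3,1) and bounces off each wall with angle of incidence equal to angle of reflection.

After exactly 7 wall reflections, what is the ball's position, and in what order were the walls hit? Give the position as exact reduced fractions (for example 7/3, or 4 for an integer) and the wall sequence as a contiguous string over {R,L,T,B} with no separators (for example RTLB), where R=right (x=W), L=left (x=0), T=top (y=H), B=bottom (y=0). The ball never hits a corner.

1. t=2/3 → R at (9,23/3); v=(-3,1)
2. t=7/3 → T at (2,10); v=(-3,-1)
3. t=2/3 → L at (0,28/3); v=(3,-1)
4. t=3 → R at (9,19/3); v=(-3,-1)
5. t=3 → L at (0,10/3); v=(3,-1)
6. t=3 → R at (9,1/3); v=(-3,-1)
7. t=1/3 → B at (8,0); v=(-3,1)

Final position: (8,0)
Wall sequence: RTLRLRB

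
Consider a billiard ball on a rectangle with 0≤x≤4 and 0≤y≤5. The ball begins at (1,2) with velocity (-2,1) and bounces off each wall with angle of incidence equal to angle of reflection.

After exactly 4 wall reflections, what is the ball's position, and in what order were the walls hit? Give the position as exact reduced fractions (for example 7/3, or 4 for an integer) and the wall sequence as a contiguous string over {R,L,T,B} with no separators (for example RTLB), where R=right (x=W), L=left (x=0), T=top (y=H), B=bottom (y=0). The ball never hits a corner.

1. t=1/2 → L at (0,5/2); v=(2,1)
2. t=2 → R at (4,9/2); v=(-2,1)
3. t=1/2 → T at (3,5); v=(-2,-1)
4. t=3/2 → L at (0,7/2); v=(2,-1)

Final position: (0,7/2)
Wall sequence: LRTL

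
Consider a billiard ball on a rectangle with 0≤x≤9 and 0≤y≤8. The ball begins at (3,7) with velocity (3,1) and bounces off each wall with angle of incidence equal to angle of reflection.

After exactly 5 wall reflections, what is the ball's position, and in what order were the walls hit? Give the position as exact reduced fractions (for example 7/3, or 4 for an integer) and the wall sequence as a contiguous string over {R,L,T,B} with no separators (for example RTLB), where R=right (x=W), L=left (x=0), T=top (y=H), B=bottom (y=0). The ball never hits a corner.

1. t=1 → T at (6,8); v=(3,-1)
2. t=1 → R at (9,7); v=(-3,-1)
3. t=3 → L at (0,4); v=(3,-1)
4. t=3 → R at (9,1); v=(-3,-1)
5. t=1 → B at (6,0); v=(-3,1)

Final position: (6,0)
Wall sequence: TRLRB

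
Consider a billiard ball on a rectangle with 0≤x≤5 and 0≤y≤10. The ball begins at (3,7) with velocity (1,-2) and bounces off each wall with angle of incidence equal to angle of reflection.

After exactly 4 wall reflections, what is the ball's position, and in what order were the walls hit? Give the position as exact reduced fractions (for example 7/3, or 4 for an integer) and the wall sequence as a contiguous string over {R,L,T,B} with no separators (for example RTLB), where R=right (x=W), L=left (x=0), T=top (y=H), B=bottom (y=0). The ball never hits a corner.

1. t=2 → R at (5,3); v=(-1,-2)
2. t=3/2 → B at (7/2,0); v=(-1,2)
3. t=7/2 → L at (0,7); v=(1,2)
4. t=3/2 → T at (3/2,10); v=(1,-2)

Final position: (3/2,10)
Wall sequence: RBLT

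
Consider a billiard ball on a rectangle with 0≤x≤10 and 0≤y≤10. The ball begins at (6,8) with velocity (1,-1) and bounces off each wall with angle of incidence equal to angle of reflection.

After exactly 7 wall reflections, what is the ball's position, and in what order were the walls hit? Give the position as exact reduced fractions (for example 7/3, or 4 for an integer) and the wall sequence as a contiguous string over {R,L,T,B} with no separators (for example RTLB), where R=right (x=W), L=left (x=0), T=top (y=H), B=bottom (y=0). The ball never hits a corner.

Final position: (0,6)
Wall sequence: RBLTRBL

1. t=4 → R at (10,4); v=(-1,-1)
2. t=4 → B at (6,0); v=(-1,1)
3. t=6 → L at (0,6); v=(1,1)
4. t=4 → T at (4,10); v=(1,-1)
5. t=6 → R at (10,4); v=(-1,-1)
6. t=4 → B at (6,0); v=(-1,1)
7. t=6 → L at (0,6); v=(1,1)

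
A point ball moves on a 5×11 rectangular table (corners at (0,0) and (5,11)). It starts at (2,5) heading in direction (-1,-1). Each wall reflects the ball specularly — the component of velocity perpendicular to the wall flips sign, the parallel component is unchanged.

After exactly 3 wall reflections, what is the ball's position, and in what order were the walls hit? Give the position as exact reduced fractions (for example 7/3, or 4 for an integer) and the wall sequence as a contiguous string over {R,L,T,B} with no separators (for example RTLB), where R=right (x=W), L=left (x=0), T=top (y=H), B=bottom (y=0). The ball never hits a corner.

1. t=2 → L at (0,3); v=(1,-1)
2. t=3 → B at (3,0); v=(1,1)
3. t=2 → R at (5,2); v=(-1,1)

Final position: (5,2)
Wall sequence: LBR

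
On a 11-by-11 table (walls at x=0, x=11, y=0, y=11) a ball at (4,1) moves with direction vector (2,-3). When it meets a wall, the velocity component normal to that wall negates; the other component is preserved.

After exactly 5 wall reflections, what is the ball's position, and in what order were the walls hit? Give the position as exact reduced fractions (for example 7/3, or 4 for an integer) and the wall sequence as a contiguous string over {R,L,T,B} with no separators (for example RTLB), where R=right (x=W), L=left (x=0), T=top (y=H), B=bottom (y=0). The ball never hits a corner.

1. t=1/3 → B at (14/3,0); v=(2,3)
2. t=19/6 → R at (11,19/2); v=(-2,3)
3. t=1/2 → T at (10,11); v=(-2,-3)
4. t=11/3 → B at (8/3,0); v=(-2,3)
5. t=4/3 → L at (0,4); v=(2,3)

Final position: (0,4)
Wall sequence: BRTBL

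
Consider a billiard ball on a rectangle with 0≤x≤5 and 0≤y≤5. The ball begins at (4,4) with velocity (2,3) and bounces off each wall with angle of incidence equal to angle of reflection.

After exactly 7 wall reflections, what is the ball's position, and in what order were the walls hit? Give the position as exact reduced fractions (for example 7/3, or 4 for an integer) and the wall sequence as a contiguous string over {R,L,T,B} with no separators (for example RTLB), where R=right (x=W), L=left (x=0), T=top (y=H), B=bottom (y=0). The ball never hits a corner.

1. t=1/3 → T at (14/3,5); v=(2,-3)
2. t=1/6 → R at (5,9/2); v=(-2,-3)
3. t=3/2 → B at (2,0); v=(-2,3)
4. t=1 → L at (0,3); v=(2,3)
5. t=2/3 → T at (4/3,5); v=(2,-3)
6. t=5/3 → B at (14/3,0); v=(2,3)
7. t=1/6 → R at (5,1/2); v=(-2,3)

Final position: (5,1/2)
Wall sequence: TRBLTBR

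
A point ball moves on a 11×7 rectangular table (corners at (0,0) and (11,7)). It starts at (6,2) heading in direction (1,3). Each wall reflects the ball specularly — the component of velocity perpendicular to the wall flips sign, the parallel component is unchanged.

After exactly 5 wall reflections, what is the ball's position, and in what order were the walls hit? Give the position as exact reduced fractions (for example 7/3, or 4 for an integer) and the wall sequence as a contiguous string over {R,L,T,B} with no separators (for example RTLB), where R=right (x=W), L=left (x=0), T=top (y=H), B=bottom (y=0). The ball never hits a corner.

Final position: (22/3,0)
Wall sequence: TBRTB

1. t=5/3 → T at (23/3,7); v=(1,-3)
2. t=7/3 → B at (10,0); v=(1,3)
3. t=1 → R at (11,3); v=(-1,3)
4. t=4/3 → T at (29/3,7); v=(-1,-3)
5. t=7/3 → B at (22/3,0); v=(-1,3)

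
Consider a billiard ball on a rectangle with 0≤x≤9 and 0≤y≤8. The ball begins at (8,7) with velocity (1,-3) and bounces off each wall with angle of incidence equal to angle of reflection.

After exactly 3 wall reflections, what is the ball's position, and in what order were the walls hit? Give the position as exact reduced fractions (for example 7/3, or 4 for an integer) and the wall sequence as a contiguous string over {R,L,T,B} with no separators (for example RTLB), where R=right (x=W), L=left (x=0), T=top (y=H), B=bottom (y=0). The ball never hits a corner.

Final position: (5,8)
Wall sequence: RBT

1. t=1 → R at (9,4); v=(-1,-3)
2. t=4/3 → B at (23/3,0); v=(-1,3)
3. t=8/3 → T at (5,8); v=(-1,-3)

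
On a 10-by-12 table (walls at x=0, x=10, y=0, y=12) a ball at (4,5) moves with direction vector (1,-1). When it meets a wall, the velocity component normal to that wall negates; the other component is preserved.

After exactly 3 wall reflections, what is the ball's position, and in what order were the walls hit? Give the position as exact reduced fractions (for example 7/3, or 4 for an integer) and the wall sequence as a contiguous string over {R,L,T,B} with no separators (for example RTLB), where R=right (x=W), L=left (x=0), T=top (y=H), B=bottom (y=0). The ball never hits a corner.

1. t=5 → B at (9,0); v=(1,1)
2. t=1 → R at (10,1); v=(-1,1)
3. t=10 → L at (0,11); v=(1,1)

Final position: (0,11)
Wall sequence: BRL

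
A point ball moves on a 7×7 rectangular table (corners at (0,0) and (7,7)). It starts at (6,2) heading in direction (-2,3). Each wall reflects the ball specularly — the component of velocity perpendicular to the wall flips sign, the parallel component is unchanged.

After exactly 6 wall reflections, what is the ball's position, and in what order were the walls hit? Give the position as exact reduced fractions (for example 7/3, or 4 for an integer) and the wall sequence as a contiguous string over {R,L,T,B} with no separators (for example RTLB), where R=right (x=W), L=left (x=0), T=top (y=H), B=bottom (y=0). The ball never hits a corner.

1. t=5/3 → T at (8/3,7); v=(-2,-3)
2. t=4/3 → L at (0,3); v=(2,-3)
3. t=1 → B at (2,0); v=(2,3)
4. t=7/3 → T at (20/3,7); v=(2,-3)
5. t=1/6 → R at (7,13/2); v=(-2,-3)
6. t=13/6 → B at (8/3,0); v=(-2,3)

Final position: (8/3,0)
Wall sequence: TLBTRB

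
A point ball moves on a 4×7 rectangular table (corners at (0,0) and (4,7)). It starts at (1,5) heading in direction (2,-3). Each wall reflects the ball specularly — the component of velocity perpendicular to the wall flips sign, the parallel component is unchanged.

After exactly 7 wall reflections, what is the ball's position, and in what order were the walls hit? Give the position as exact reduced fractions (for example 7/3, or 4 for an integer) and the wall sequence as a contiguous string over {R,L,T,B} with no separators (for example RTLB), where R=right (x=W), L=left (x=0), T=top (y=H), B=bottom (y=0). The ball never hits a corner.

Final position: (0,7/2)
Wall sequence: RBLTRBL

1. t=3/2 → R at (4,1/2); v=(-2,-3)
2. t=1/6 → B at (11/3,0); v=(-2,3)
3. t=11/6 → L at (0,11/2); v=(2,3)
4. t=1/2 → T at (1,7); v=(2,-3)
5. t=3/2 → R at (4,5/2); v=(-2,-3)
6. t=5/6 → B at (7/3,0); v=(-2,3)
7. t=7/6 → L at (0,7/2); v=(2,3)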